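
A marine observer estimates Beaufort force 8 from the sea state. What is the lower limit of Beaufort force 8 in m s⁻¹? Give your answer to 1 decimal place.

Beaufort 8 (gale) spans 17.2–20.7 m/s.

17.2 m/s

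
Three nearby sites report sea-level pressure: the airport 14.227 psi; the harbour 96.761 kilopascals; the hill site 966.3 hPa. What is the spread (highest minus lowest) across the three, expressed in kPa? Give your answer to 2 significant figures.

the airport: 14.227 psi = 98.092 kPa.
the hill site: 966.3 hPa = 96.630 kPa.
Spread: 98.092 − 96.630 = 1.5 kPa.

1.5 kPa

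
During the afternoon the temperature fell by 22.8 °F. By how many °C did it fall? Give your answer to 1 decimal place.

A change of 1 °C equals a change of 1.8 °F: Δ°C = 22.8 × 0.5556 = 12.7 °C.

12.7 °C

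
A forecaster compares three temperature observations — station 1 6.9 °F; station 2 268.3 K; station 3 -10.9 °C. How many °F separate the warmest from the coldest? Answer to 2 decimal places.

station 1: 6.9 °F = -13.944 °C.
station 2: 268.3 K = -4.850 °C.
Spread: (-4.850) − (-13.944) = 9.094 °C = 16.37 °F.

16.37 °F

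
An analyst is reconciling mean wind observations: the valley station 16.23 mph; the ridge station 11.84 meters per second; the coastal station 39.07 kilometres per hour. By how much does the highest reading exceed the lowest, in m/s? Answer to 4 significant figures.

4.585 m/s

the valley station: 16.23 mph = 7.25546 m/s.
the coastal station: 39.07 km/h = 10.85278 m/s.
Spread: 11.84000 − 7.25546 = 4.585 m/s.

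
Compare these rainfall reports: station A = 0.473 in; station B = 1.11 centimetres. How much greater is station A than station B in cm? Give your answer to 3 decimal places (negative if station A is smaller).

station A: 0.473 in = 1.20142 cm.
Difference: 1.20142 − 1.11000 = 0.091 cm.

0.091 cm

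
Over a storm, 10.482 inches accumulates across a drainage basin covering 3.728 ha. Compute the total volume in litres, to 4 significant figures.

Depth: 10.482 in × 25.4 = 266.2428 mm.
Area: 3.728 ha = 37280 m².
1 mm over 1 m² is 1 L, so volume = 266.2428 × 37280 = 9925531.6 L ≈ 9926000 L.

9926000 litres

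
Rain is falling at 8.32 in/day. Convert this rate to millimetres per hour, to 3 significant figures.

8.81 mm/hour

8.32 in/day × 25.4 mm/in × 0.0416667 day/hour = 8.81 mm/hour.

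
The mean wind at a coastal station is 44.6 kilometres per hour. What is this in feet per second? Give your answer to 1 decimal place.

40.6 ft/s

1 km/h = 0.911344 ft/s, so 44.6 × 0.911344 = 40.6 ft/s.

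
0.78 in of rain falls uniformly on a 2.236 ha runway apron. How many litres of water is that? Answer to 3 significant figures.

443000 litres

Depth: 0.78 in × 25.4 = 19.812 mm.
Area: 2.236 ha = 22360 m².
1 mm over 1 m² is 1 L, so volume = 19.812 × 22360 = 442996.32 L ≈ 443000 L.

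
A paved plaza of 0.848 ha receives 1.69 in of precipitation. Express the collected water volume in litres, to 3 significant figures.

Depth: 1.69 in × 25.4 = 42.926 mm.
Area: 0.848 ha = 8480 m².
1 mm over 1 m² is 1 L, so volume = 42.926 × 8480 = 364012.48 L ≈ 364000 L.

364000 litres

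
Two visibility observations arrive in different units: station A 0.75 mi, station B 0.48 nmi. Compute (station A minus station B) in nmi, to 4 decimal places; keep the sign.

station A: 0.75 SM = 0.651732 nmi.
Difference: 0.651732 − 0.480000 = 0.1717 nmi.

0.1717 nmi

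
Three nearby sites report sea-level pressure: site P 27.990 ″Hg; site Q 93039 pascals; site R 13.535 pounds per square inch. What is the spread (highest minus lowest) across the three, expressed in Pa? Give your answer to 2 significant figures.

1700 Pa

site P: 27.990 inHg = 94785.03 Pa.
site R: 13.535 psi = 93320.54 Pa.
Spread: 94785.03 − 93039.00 = 1700 Pa.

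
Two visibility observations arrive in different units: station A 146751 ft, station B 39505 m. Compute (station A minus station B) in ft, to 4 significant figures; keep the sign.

17140 ft

station B: 39505 m = 129609.58 ft.
Difference: 146751.00 − 129609.58 = 17140 ft.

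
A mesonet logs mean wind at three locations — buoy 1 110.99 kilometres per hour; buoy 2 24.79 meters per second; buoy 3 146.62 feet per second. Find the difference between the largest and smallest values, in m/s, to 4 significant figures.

19.90 m/s

buoy 1: 110.99 km/h = 30.8306 m/s.
buoy 3: 146.62 ft/s = 44.6898 m/s.
Spread: 44.6898 − 24.7900 = 19.90 m/s.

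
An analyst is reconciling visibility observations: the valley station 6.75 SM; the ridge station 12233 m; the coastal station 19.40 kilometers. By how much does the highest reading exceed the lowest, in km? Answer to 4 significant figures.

the valley station: 6.75 SM = 10.86307 km.
the ridge station: 12233 m = 12.23300 km.
Spread: 19.40000 − 10.86307 = 8.537 km.

8.537 km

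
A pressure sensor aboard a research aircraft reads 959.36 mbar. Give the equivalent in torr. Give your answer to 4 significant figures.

719.6 mmHg

1 mb = 0.750062 mmHg, so 959.36 × 0.750062 = 719.6 mmHg.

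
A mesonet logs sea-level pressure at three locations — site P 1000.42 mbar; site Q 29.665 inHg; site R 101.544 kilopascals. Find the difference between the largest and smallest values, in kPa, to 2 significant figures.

site P: 1000.42 mb = 100.042 kPa.
site Q: 29.665 inHg = 100.457 kPa.
Spread: 101.544 − 100.042 = 1.5 kPa.

1.5 kPa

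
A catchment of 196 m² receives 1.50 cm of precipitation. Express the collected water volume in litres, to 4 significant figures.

Depth: 1.50 cm × 10 = 15 mm.
1 mm over 1 m² is 1 L, so volume = 15 × 196 = 2940 L.

2940 litres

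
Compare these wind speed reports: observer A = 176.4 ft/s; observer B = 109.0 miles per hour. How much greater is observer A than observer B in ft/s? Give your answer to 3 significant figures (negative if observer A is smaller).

16.5 ft/s

observer B: 109.0 mph = 159.867 ft/s.
Difference: 176.400 − 159.867 = 16.5 ft/s.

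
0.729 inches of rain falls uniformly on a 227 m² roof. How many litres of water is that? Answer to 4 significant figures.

4203 litres

Depth: 0.729 in × 25.4 = 18.5166 mm.
1 mm over 1 m² is 1 L, so volume = 18.5166 × 227 = 4203.2682 L ≈ 4203 L.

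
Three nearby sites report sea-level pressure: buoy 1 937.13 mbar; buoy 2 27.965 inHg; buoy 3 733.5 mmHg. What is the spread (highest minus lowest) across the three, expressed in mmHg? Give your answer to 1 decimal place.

30.6 mmHg

buoy 1: 937.13 mb = 702.905 mmHg.
buoy 2: 27.965 inHg = 710.311 mmHg.
Spread: 733.500 − 702.905 = 30.6 mmHg.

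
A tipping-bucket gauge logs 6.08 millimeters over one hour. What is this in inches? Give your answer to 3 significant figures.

0.239 in

1 mm = 0.0393701 in, so 6.08 × 0.0393701 = 0.239 in.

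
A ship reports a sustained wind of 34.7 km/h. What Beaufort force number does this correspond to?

Beaufort force 5

34.7 km/h = 9.6 m/s, which is Beaufort 5 (fresh breeze, 8.0–10.7 m/s).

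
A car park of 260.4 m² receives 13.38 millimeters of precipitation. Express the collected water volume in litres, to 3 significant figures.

1 mm over 1 m² is 1 L, so volume = 13.38 × 260.4 = 3484.152 L ≈ 3480 L.

3480 litres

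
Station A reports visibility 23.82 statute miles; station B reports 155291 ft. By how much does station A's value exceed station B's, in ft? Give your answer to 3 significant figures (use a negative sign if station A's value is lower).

station A: 23.82 SM = 125769.60 ft.
Difference: 125769.60 − 155291.00 = -29500 ft.

-29500 ft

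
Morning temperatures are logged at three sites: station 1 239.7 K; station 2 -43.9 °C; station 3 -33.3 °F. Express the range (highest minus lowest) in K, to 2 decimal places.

10.45 K

station 1: 239.7 K = -33.450 °C.
station 3: -33.3 °F = -36.278 °C.
Spread: (-33.450) − (-43.900) = 10.450 °C.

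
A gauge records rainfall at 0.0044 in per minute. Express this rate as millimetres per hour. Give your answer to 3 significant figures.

6.71 mm/hour

0.0044 in/minute × 25.4 mm/in × 60 minute/hour = 6.71 mm/hour.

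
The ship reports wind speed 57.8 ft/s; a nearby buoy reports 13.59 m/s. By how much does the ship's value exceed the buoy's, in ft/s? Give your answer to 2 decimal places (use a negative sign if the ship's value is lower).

13.21 ft/s

the buoy: 13.59 m/s = 44.5866 ft/s.
Difference: 57.8000 − 44.5866 = 13.21 ft/s.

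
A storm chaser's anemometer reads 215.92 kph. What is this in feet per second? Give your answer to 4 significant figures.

196.8 ft/s

1 km/h = 0.911344 ft/s, so 215.92 × 0.911344 = 196.8 ft/s.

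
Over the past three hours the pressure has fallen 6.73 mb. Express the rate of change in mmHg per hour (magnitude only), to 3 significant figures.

1.68 mmHg per hour

6.73 mb / 3 h × 0.750062 mmHg/mb = 1.68 mmHg/h.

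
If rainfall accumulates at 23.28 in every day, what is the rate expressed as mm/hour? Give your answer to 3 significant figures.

23.28 in/day × 25.4 mm/in × 0.0416667 day/hour = 24.6 mm/hour.

24.6 mm/hour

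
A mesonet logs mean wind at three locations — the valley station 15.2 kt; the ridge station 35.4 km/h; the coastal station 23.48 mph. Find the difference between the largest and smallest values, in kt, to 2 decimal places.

5.20 kt

the ridge station: 35.4 km/h = 19.1145 kt.
the coastal station: 23.48 mph = 20.4036 kt.
Spread: 20.4036 − 15.2000 = 5.20 kt.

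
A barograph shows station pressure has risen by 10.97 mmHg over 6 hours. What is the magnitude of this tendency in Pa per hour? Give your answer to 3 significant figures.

10.97 mmHg / 6 h × 133.322 Pa/mmHg = 244 Pa/h.

244 Pa per hour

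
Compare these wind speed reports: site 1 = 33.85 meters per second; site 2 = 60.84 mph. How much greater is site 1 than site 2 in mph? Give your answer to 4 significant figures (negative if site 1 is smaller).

14.88 mph

site 1: 33.85 m/s = 75.7203 mph.
Difference: 75.7203 − 60.8400 = 14.88 mph.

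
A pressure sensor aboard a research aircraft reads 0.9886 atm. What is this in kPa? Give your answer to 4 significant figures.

100.2 kPa

1 atm = 101.325 kPa, so 0.9886 × 101.325 = 100.2 kPa.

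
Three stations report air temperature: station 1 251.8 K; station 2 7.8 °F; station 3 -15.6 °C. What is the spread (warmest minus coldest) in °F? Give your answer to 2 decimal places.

station 1: 251.8 K = -21.350 °C.
station 2: 7.8 °F = -13.444 °C.
Spread: (-13.444) − (-21.350) = 7.906 °C = 14.23 °F.

14.23 °F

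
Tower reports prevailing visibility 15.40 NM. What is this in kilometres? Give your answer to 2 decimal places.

1 nmi = 1.852 km, so 15.40 × 1.852 = 28.52 km.

28.52 km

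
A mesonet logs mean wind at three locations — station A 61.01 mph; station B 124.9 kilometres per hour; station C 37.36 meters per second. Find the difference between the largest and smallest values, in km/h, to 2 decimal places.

station A: 61.01 mph = 98.1861 km/h.
station C: 37.36 m/s = 134.4960 km/h.
Spread: 134.4960 − 98.1861 = 36.31 km/h.

36.31 km/h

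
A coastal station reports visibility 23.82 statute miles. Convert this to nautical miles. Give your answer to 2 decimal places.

20.70 nmi

1 SM = 0.868976 nmi, so 23.82 × 0.868976 = 20.70 nmi.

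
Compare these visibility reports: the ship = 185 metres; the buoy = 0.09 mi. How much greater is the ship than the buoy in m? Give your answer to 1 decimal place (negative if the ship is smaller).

40.2 m

the buoy: 0.09 SM = 144.841 m.
Difference: 185.000 − 144.841 = 40.2 m.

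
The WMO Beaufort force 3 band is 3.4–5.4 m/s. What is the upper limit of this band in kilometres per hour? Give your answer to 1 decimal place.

19.4 km/h

3.4–5.4 m/s × 3.6 = 12.2–19.4 km/h.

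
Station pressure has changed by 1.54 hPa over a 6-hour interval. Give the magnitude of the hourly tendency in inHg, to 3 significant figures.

1.54 hPa / 6 h × 0.02953 inHg/hPa = 0.00758 inHg/h.

0.00758 inHg per hour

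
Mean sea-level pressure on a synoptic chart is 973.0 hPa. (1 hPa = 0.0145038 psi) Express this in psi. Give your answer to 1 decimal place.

14.1 psi

1 hPa = 0.0145038 psi, so 973.0 × 0.0145038 = 14.1 psi.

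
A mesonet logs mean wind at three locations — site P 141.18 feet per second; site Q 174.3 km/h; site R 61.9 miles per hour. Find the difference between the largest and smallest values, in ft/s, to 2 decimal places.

site Q: 174.3 km/h = 158.8473 ft/s.
site R: 61.9 mph = 90.7867 ft/s.
Spread: 158.8473 − 90.7867 = 68.06 ft/s.

68.06 ft/s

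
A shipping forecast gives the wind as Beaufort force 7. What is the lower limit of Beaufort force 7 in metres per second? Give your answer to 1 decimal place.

Beaufort 7 (near gale) spans 13.9–17.1 m/s.

13.9 m/s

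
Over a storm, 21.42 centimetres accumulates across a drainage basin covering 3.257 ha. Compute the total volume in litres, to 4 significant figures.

Depth: 21.42 cm × 10 = 214.2 mm.
Area: 3.257 ha = 32570 m².
1 mm over 1 m² is 1 L, so volume = 214.2 × 32570 = 6976494 L ≈ 6976000 L.

6976000 litres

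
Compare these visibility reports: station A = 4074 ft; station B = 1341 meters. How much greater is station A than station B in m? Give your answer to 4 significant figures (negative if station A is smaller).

-99.24 m

station A: 4074 ft = 1241.7552 m.
Difference: 1241.7552 − 1341.0000 = -99.24 m.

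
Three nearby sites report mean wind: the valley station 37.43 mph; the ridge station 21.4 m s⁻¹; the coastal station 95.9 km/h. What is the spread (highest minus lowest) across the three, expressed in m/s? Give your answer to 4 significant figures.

9.906 m/s

the valley station: 37.43 mph = 16.73271 m/s.
the coastal station: 95.9 km/h = 26.63889 m/s.
Spread: 26.63889 − 16.73271 = 9.906 m/s.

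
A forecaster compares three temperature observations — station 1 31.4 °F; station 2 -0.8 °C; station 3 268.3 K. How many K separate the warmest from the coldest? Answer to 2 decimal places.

station 1: 31.4 °F = -0.333 °C.
station 3: 268.3 K = -4.850 °C.
Spread: (-0.333) − (-4.850) = 4.517 °C.

4.52 K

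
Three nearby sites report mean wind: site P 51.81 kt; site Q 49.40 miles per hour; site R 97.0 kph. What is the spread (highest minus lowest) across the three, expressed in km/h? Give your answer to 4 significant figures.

site P: 51.81 kt = 95.9521 km/h.
site Q: 49.40 mph = 79.5016 km/h.
Spread: 97.0000 − 79.5016 = 17.50 km/h.

17.50 km/h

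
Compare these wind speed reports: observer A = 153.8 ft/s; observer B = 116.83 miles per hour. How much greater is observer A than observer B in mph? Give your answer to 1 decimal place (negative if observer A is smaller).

observer A: 153.8 ft/s = 104.864 mph.
Difference: 104.864 − 116.830 = -12.0 mph.

-12.0 mph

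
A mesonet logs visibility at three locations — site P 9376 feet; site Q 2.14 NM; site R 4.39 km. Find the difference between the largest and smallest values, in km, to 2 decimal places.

site P: 9376 ft = 2.8578 km.
site Q: 2.14 nmi = 3.9633 km.
Spread: 4.3900 − 2.8578 = 1.53 km.

1.53 km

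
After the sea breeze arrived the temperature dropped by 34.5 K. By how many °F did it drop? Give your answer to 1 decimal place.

For a temperature change the 32° offset cancels: Δ°F = 34.5 × 1.8 = 62.1 °F.

62.1 °F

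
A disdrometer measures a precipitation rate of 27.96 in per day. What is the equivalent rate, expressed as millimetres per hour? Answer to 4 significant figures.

29.59 mm/hour

27.96 in/day × 25.4 mm/in × 0.0416667 day/hour = 29.59 mm/hour.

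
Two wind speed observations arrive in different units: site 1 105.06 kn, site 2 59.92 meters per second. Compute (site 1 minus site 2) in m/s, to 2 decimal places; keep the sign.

site 1: 105.06 kt = 54.0475 m/s.
Difference: 54.0475 − 59.9200 = -5.87 m/s.

-5.87 m/s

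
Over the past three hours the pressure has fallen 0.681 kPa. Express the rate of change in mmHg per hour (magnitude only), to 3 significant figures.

0.681 kPa / 3 h × 7.50062 mmHg/kPa = 1.70 mmHg/h.

1.70 mmHg per hour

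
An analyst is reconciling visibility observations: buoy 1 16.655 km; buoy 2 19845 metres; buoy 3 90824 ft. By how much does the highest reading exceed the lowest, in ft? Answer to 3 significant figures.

buoy 1: 16.655 km = 54642.39 ft.
buoy 2: 19845 m = 65108.27 ft.
Spread: 90824.00 − 54642.39 = 36200 ft.

36200 ft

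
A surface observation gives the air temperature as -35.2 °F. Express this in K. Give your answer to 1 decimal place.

First to °C: -37.33 °C.
Then to K: 235.8 K.

235.8 K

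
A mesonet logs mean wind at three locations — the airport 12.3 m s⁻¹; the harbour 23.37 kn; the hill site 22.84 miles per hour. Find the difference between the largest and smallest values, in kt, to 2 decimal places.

the airport: 12.3 m/s = 23.9093 kt.
the hill site: 22.84 mph = 19.8474 kt.
Spread: 23.9093 − 19.8474 = 4.06 kt.

4.06 kt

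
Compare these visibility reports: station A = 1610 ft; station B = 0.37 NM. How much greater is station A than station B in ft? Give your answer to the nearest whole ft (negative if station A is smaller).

station B: 0.37 nmi = 2248.16 ft.
Difference: 1610.00 − 2248.16 = -638 ft.

-638 ft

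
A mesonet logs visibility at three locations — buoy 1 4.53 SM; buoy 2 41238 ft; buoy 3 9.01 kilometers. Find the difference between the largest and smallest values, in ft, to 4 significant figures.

17320 ft

buoy 1: 4.53 SM = 23918.40 ft.
buoy 3: 9.01 km = 29560.37 ft.
Spread: 41238.00 − 23918.40 = 17320 ft.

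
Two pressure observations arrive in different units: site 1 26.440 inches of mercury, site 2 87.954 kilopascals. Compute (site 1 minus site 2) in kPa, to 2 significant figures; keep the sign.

1.6 kPa

site 1: 26.440 inHg = 89.536 kPa.
Difference: 89.536 − 87.954 = 1.6 kPa.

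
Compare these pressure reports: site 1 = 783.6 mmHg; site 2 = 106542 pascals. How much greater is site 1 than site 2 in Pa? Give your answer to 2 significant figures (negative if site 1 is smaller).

-2100 Pa

site 1: 783.6 mmHg = 104471.42 Pa.
Difference: 104471.42 − 106542.00 = -2100 Pa.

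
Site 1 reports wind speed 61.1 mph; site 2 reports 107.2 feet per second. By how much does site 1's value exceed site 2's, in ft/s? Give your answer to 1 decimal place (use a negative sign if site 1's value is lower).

-17.6 ft/s

site 1: 61.1 mph = 89.613 ft/s.
Difference: 89.613 − 107.200 = -17.6 ft/s.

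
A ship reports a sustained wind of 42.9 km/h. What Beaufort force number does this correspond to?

42.9 km/h = 11.9 m/s, which is Beaufort 6 (strong breeze, 10.8–13.8 m/s).

Beaufort force 6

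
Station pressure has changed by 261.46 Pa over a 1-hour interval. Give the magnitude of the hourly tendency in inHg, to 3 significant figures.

0.0772 inHg per hour

261.46 Pa / 1 h × 0.0002953 inHg/Pa = 0.0772 inHg/h.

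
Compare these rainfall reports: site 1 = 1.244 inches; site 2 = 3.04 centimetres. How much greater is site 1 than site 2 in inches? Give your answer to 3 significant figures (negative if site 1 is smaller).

site 2: 3.04 cm = 1.1968504 in.
Difference: 1.2440000 − 1.1968504 = 0.0471 in.

0.0471 in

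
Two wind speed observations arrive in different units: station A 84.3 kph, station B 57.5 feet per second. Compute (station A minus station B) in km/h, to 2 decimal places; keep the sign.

station B: 57.5 ft/s = 63.0936 km/h.
Difference: 84.3000 − 63.0936 = 21.21 km/h.

21.21 km/h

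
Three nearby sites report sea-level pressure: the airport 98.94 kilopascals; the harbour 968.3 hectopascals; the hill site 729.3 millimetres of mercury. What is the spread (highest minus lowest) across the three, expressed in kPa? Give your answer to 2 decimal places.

the harbour: 968.3 hPa = 96.8300 kPa.
the hill site: 729.3 mmHg = 97.2320 kPa.
Spread: 98.9400 − 96.8300 = 2.11 kPa.

2.11 kPa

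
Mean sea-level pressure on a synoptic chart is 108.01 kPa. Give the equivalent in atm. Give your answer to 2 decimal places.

1 kPa = 0.00986923 atm, so 108.01 × 0.00986923 = 1.07 atm.

1.07 atm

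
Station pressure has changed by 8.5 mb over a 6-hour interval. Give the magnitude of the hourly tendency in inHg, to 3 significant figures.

8.5 mb / 6 h × 0.02953 inHg/mb = 0.0418 inHg/h.

0.0418 inHg per hour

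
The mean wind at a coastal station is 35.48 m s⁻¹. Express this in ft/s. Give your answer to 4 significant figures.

1 m/s = 3.28084 ft/s, so 35.48 × 3.28084 = 116.4 ft/s.

116.4 ft/s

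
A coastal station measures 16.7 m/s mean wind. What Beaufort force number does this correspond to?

Beaufort force 7

16.7 m/s lies in the Beaufort 7 band (near gale, 13.9–17.1 m/s).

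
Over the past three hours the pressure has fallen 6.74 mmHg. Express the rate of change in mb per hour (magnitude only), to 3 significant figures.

6.74 mmHg / 3 h × 1.33322 mb/mmHg = 3.00 mb/h.

3.00 mb per hour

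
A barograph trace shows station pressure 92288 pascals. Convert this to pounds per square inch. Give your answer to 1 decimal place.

13.4 psi

1 Pa = 0.000145038 psi, so 92288 × 0.000145038 = 13.4 psi.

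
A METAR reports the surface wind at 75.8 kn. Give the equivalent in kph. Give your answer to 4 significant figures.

140.4 km/h

1 kt = 1.852 km/h, so 75.8 × 1.852 = 140.4 km/h.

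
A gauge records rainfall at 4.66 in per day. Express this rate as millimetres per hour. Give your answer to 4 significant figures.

4.66 in/day × 25.4 mm/in × 0.0416667 day/hour = 4.932 mm/hour.

4.932 mm/hour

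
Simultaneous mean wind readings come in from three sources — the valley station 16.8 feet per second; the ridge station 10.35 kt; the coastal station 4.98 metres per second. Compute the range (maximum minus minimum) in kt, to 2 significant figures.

the valley station: 16.8 ft/s = 9.9537 kt.
the coastal station: 4.98 m/s = 9.6803 kt.
Spread: 10.3500 − 9.6803 = 0.67 kt.

0.67 kt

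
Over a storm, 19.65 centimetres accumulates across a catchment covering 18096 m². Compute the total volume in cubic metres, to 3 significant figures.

Depth: 19.65 cm × 10 = 196.5 mm.
1 mm over 1 m² is 1 L, so volume = 196.5 × 18096 = 3555864 L = 3560 m³.

3560 cubic metres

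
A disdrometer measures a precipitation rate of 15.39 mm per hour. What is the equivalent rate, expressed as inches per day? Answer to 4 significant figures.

14.54 in/day

15.39 mm/hour × 0.0393701 in/mm × 24 hour/day = 14.54 in/day.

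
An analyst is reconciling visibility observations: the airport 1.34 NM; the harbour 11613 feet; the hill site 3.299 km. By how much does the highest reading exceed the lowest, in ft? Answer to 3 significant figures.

3470 ft

the airport: 1.34 nmi = 8141.99 ft.
the hill site: 3.299 km = 10823.49 ft.
Spread: 11613.00 − 8141.99 = 3470 ft.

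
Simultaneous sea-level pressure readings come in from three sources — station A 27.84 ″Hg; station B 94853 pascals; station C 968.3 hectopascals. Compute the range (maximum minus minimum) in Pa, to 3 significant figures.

station A: 27.84 inHg = 94277.07 Pa.
station C: 968.3 hPa = 96830.00 Pa.
Spread: 96830.00 − 94277.07 = 2550 Pa.

2550 Pa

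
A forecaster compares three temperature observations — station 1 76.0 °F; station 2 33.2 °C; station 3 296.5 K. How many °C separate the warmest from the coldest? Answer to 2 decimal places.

9.85 °C

station 1: 76.0 °F = 24.444 °C.
station 3: 296.5 K = 23.350 °C.
Spread: 33.200 − 23.350 = 9.850 °C.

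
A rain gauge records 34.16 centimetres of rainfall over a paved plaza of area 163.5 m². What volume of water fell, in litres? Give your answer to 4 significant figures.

55850 litres

Depth: 34.16 cm × 10 = 341.6 mm.
1 mm over 1 m² is 1 L, so volume = 341.6 × 163.5 = 55851.6 L ≈ 55850 L.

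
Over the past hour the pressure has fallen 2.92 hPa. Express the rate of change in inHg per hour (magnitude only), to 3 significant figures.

0.0862 inHg per hour

2.92 hPa / 1 h × 0.02953 inHg/hPa = 0.0862 inHg/h.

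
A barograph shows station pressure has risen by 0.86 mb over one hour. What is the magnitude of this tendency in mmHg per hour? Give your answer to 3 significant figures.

0.645 mmHg per hour

0.86 mb / 1 h × 0.750062 mmHg/mb = 0.645 mmHg/h.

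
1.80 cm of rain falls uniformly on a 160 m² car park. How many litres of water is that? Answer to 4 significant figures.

2880 litres

Depth: 1.80 cm × 10 = 18 mm.
1 mm over 1 m² is 1 L, so volume = 18 × 160 = 2880 L.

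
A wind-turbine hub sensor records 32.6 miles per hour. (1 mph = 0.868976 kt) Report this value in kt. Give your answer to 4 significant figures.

28.33 kt

1 mph = 0.868976 kt, so 32.6 × 0.868976 = 28.33 kt.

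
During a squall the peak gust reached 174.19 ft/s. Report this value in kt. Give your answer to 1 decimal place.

1 ft/s = 0.592484 kt, so 174.19 × 0.592484 = 103.2 kt.

103.2 kt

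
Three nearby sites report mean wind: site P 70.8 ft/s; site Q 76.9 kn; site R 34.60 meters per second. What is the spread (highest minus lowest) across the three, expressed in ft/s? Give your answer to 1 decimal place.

59.0 ft/s

site Q: 76.9 kt = 129.793 ft/s.
site R: 34.60 m/s = 113.517 ft/s.
Spread: 129.793 − 70.800 = 59.0 ft/s.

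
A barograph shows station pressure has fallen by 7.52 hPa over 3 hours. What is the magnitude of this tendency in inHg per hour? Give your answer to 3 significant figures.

0.0740 inHg per hour

7.52 hPa / 3 h × 0.02953 inHg/hPa = 0.0740 inHg/h.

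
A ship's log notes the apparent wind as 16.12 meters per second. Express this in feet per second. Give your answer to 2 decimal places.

1 m/s = 3.28084 ft/s, so 16.12 × 3.28084 = 52.89 ft/s.

52.89 ft/s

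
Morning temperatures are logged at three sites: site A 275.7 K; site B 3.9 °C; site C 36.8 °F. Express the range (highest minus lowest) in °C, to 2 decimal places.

site A: 275.7 K = 2.550 °C.
site C: 36.8 °F = 2.667 °C.
Spread: 3.900 − 2.550 = 1.350 °C.

1.35 °C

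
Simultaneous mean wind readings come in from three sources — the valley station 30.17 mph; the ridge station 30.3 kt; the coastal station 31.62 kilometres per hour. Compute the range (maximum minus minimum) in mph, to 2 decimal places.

the ridge station: 30.3 kt = 34.8686 mph.
the coastal station: 31.62 km/h = 19.6478 mph.
Spread: 34.8686 − 19.6478 = 15.22 mph.

15.22 mph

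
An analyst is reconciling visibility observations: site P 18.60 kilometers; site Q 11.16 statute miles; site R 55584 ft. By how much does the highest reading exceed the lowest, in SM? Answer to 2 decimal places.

site P: 18.60 km = 11.5575 SM.
site R: 55584 ft = 10.5273 SM.
Spread: 11.5575 − 10.5273 = 1.03 SM.

1.03 SM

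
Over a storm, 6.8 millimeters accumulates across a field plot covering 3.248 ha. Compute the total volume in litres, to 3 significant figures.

Area: 3.248 ha = 32480 m².
1 mm over 1 m² is 1 L, so volume = 6.8 × 32480 = 220864 L ≈ 221000 L.

221000 litres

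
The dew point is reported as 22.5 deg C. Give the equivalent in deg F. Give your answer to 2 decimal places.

72.50 °F

°F = °C × 9/5 + 32 = 22.5 × 1.8 + 32 = 72.50 °F.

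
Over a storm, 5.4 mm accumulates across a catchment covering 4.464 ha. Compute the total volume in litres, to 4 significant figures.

Area: 4.464 ha = 44640 m².
1 mm over 1 m² is 1 L, so volume = 5.4 × 44640 = 241056 L ≈ 241100 L.

241100 litres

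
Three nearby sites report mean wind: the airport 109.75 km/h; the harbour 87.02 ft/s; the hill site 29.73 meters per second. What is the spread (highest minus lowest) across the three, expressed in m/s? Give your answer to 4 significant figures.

3.962 m/s

the airport: 109.75 km/h = 30.48611 m/s.
the harbour: 87.02 ft/s = 26.52370 m/s.
Spread: 30.48611 − 26.52370 = 3.962 m/s.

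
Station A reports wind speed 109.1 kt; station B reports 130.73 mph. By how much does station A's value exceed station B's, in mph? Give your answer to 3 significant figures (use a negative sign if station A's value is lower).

-5.18 mph

station A: 109.1 kt = 125.5500 mph.
Difference: 125.5500 − 130.7300 = -5.18 mph.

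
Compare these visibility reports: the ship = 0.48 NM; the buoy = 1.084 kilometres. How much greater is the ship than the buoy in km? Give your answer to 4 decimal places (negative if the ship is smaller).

the ship: 0.48 nmi = 0.888960 km.
Difference: 0.888960 − 1.084000 = -0.1950 km.

-0.1950 km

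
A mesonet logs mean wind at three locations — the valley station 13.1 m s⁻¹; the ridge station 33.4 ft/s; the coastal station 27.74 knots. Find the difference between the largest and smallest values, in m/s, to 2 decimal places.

4.09 m/s

the ridge station: 33.4 ft/s = 10.1803 m/s.
the coastal station: 27.74 kt = 14.2707 m/s.
Spread: 14.2707 − 10.1803 = 4.09 m/s.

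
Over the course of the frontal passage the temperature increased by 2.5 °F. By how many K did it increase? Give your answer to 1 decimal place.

1.4 K

For a temperature change the 32° offset cancels: ΔK = 2.5 × 0.5556 = 1.4 K.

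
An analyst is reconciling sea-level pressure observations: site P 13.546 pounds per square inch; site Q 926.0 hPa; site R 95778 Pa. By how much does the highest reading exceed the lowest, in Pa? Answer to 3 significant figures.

site P: 13.546 psi = 93396.38 Pa.
site Q: 926.0 hPa = 92600.00 Pa.
Spread: 95778.00 − 92600.00 = 3180 Pa.

3180 Pa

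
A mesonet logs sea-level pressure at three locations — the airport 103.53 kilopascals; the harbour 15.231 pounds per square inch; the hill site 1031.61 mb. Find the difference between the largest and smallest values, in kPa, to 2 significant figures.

1.9 kPa

the harbour: 15.231 psi = 105.014 kPa.
the hill site: 1031.61 mb = 103.161 kPa.
Spread: 105.014 − 103.161 = 1.9 kPa.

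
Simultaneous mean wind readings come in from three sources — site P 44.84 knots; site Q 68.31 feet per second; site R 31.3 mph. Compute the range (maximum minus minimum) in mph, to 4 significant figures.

site P: 44.84 kt = 51.6010 mph.
site Q: 68.31 ft/s = 46.5750 mph.
Spread: 51.6010 − 31.3000 = 20.30 mph.

20.30 mph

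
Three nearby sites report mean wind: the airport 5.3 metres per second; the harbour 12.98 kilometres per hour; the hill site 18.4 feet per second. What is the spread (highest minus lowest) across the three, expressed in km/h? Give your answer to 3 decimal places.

7.210 km/h

the airport: 5.3 m/s = 19.08000 km/h.
the hill site: 18.4 ft/s = 20.18995 km/h.
Spread: 20.18995 − 12.98000 = 7.210 km/h.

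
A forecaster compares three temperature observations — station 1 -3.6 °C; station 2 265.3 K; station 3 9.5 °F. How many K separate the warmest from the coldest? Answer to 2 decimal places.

station 2: 265.3 K = -7.850 °C.
station 3: 9.5 °F = -12.500 °C.
Spread: (-3.600) − (-12.500) = 8.900 °C.

8.90 K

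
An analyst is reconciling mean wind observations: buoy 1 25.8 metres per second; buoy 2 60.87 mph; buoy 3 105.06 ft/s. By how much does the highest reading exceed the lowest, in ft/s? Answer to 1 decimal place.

20.4 ft/s

buoy 1: 25.8 m/s = 84.646 ft/s.
buoy 2: 60.87 mph = 89.276 ft/s.
Spread: 105.060 − 84.646 = 20.4 ft/s.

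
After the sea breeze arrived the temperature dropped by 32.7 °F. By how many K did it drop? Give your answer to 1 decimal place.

A change of 1 °C equals a change of 1.8 °F: ΔK = 32.7 × 0.5556 = 18.2 K.

18.2 K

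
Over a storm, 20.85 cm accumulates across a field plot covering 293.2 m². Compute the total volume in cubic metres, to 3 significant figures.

Depth: 20.85 cm × 10 = 208.5 mm.
1 mm over 1 m² is 1 L, so volume = 208.5 × 293.2 = 61132.2 L = 61.1 m³.

61.1 cubic metres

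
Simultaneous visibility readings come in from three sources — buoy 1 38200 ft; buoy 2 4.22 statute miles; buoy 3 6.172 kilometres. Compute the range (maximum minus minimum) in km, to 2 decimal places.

buoy 1: 38200 ft = 11.6434 km.
buoy 2: 4.22 SM = 6.7914 km.
Spread: 11.6434 − 6.1720 = 5.47 km.

5.47 km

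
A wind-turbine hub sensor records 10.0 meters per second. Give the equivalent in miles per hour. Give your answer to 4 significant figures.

1 m/s = 2.23694 mph, so 10.0 × 2.23694 = 22.37 mph.

22.37 mph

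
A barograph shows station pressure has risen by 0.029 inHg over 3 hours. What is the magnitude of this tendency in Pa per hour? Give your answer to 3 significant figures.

32.7 Pa per hour

0.029 inHg / 3 h × 3386.39 Pa/inHg = 32.7 Pa/h.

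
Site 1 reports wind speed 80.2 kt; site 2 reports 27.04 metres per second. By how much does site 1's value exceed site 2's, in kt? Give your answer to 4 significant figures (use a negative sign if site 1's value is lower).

site 2: 27.04 m/s = 52.5616 kt.
Difference: 80.2000 − 52.5616 = 27.64 kt.

27.64 kt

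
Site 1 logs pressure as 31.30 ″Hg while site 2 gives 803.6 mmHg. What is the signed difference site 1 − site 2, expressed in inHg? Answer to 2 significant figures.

site 2: 803.6 mmHg = 31.6378 inHg.
Difference: 31.3000 − 31.6378 = -0.34 inHg.

-0.34 inHg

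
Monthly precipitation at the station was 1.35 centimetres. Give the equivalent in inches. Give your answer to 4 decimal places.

1 cm = 0.393701 in, so 1.35 × 0.393701 = 0.5315 in.

0.5315 in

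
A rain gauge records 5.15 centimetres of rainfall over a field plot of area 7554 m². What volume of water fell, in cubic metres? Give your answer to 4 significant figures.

389.0 cubic metres

Depth: 5.15 cm × 10 = 51.5 mm.
1 mm over 1 m² is 1 L, so volume = 51.5 × 7554 = 389031 L = 389.0 m³.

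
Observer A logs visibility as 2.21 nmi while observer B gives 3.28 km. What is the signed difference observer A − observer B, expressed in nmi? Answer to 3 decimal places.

0.439 nmi

observer B: 3.28 km = 1.77106 nmi.
Difference: 2.21000 − 1.77106 = 0.439 nmi.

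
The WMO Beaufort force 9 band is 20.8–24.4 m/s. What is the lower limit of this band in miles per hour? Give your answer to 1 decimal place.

46.5 mph

20.8–24.4 m/s × 2.237 = 46.5–54.6 mph.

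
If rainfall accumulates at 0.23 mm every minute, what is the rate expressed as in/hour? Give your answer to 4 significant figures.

0.23 mm/minute × 0.0393701 in/mm × 60 minute/hour = 0.5433 in/hour.

0.5433 in/hour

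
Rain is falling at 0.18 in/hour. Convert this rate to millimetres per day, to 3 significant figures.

0.18 in/hour × 25.4 mm/in × 24 hour/day = 110 mm/day.

110 mm/day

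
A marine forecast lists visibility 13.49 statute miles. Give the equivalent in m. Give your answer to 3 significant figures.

21700 m

1 SM = 1609.34 m, so 13.49 × 1609.34 = 21700 m.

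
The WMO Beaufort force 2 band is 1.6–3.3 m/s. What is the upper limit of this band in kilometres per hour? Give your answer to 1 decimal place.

1.6–3.3 m/s × 3.6 = 5.8–11.9 km/h.

11.9 km/h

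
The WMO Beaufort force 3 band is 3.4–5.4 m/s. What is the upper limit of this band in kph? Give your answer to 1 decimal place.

3.4–5.4 m/s × 3.6 = 12.2–19.4 km/h.

19.4 km/h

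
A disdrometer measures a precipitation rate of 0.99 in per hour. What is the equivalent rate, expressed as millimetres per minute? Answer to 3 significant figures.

0.419 mm/minute

0.99 in/hour × 25.4 mm/in × 0.0166667 hour/minute = 0.419 mm/minute.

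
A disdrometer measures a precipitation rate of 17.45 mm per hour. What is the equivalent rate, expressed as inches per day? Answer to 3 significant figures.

17.45 mm/hour × 0.0393701 in/mm × 24 hour/day = 16.5 in/day.

16.5 in/day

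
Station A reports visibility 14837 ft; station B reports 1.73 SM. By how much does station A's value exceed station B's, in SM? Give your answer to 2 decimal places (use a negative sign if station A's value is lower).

1.08 SM

station A: 14837 ft = 2.8100 SM.
Difference: 2.8100 − 1.7300 = 1.08 SM.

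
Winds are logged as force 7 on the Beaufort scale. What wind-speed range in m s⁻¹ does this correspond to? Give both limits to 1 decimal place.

Beaufort 7 (near gale) spans 13.9–17.1 m/s.

13.9 to 17.1 m/s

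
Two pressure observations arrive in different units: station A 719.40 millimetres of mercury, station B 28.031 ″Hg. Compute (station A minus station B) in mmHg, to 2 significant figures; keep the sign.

station B: 28.031 inHg = 711.987 mmHg.
Difference: 719.400 − 711.987 = 7.4 mmHg.

7.4 mmHg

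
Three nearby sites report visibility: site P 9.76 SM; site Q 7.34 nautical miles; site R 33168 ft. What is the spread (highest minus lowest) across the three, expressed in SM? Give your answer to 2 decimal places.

3.48 SM

site Q: 7.34 nmi = 8.4467 SM.
site R: 33168 ft = 6.2818 SM.
Spread: 9.7600 − 6.2818 = 3.48 SM.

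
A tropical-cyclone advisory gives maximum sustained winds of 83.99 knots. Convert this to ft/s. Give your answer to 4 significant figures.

141.8 ft/s

1 kt = 1.68781 ft/s, so 83.99 × 1.68781 = 141.8 ft/s.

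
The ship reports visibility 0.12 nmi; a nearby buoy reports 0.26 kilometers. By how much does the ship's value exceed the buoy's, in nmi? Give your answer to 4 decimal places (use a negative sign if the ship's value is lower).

the buoy: 0.26 km = 0.140389 nmi.
Difference: 0.120000 − 0.140389 = -0.0204 nmi.

-0.0204 nmi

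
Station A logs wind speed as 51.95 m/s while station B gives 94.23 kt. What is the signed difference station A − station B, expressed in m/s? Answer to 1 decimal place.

3.5 m/s

station B: 94.23 kt = 48.476 m/s.
Difference: 51.950 − 48.476 = 3.5 m/s.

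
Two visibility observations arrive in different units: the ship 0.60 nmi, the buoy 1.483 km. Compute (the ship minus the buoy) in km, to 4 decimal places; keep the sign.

-0.3718 km

the ship: 0.60 nmi = 1.111200 km.
Difference: 1.111200 − 1.483000 = -0.3718 km.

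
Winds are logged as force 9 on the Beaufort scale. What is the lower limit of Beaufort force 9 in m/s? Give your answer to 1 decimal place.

Beaufort 9 (strong gale) spans 20.8–24.4 m/s.

20.8 m/s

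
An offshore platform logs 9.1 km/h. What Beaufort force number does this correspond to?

Beaufort force 2

9.1 km/h = 2.5 m/s, which is Beaufort 2 (light breeze, 1.6–3.3 m/s).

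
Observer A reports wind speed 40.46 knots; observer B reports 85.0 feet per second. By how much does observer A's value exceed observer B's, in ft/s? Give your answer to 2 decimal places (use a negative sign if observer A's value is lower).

observer A: 40.46 kt = 68.2888 ft/s.
Difference: 68.2888 − 85.0000 = -16.71 ft/s.

-16.71 ft/s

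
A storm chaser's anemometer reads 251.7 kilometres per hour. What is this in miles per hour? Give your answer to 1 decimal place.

156.4 mph

1 km/h = 0.621371 mph, so 251.7 × 0.621371 = 156.4 mph.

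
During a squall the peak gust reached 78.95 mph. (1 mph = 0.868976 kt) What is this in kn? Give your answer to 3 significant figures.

68.6 kt

1 mph = 0.868976 kt, so 78.95 × 0.868976 = 68.6 kt.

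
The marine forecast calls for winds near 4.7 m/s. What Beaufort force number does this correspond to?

4.7 m/s lies in the Beaufort 3 band (gentle breeze, 3.4–5.4 m/s).

Beaufort force 3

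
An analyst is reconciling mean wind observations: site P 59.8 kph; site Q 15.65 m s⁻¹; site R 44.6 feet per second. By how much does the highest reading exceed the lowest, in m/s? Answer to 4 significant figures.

3.017 m/s

site P: 59.8 km/h = 16.61111 m/s.
site R: 44.6 ft/s = 13.59408 m/s.
Spread: 16.61111 − 13.59408 = 3.017 m/s.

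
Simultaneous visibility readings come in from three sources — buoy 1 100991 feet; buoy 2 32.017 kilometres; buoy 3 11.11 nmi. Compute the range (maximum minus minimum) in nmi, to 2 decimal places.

6.18 nmi

buoy 1: 100991 ft = 16.6210 nmi.
buoy 2: 32.017 km = 17.2878 nmi.
Spread: 17.2878 − 11.1100 = 6.18 nmi.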